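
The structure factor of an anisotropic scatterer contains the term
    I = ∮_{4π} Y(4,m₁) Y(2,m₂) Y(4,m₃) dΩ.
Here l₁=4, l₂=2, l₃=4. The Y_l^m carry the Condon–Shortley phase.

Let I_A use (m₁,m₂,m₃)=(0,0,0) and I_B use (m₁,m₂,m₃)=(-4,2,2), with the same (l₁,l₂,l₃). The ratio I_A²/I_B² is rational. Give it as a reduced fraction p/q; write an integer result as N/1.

Shared (l₁,l₂,l₃)=(4,2,4): N and (l;000)² cancel in I_A²/I_B².
A: Δ = 2!·6!·2!/11! = 1/13860; Racah Σ t=0..2: t=0:+1/192 t=1:−1/36 t=2:+1/192 = -5/288; ⇒ 3j(4 2 4; 0 0 0)² = 20/693, sgn -1
B: Δ = 2!·6!·2!/11! = 1/13860; Racah Σ t=2..2: t=2:+1/2880 = 1/2880; ⇒ 3j(4 2 4; -4 2 2)² = 2/165, sgn +1
I_A²/I_B² = (20/693)/(2/165) = 50/21

50/21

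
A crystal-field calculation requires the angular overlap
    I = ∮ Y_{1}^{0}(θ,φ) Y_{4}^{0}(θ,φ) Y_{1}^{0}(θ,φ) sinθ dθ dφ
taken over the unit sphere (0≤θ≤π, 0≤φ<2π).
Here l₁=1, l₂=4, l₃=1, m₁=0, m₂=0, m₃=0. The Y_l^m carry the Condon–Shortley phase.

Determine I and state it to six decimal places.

|1−4|≤1≤1+4 violated ⇒ I = 0

0.000000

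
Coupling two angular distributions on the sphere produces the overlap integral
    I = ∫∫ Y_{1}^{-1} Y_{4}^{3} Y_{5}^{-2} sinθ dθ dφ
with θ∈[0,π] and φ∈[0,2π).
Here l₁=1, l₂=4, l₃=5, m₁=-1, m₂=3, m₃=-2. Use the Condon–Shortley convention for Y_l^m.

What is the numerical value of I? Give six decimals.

Rules hold: Σm=0, L=10 even, 3≤5≤5.
N = 3·9·11 = 297
Δ = 0!·2!·8!/11! = 1/495
Racah Σ t=0..0: t=0:+1/576 = 1/576
⇒ 3j(1 4 5; 0 0 0)² = 5/99, sgn -1
Racah Σ t=0..0: t=0:+1/10080 = 1/10080
⇒ 3j(1 4 5; -1 3 -2)² = 1/165, sgn -1
4πI² = N·(3j₀)²·(3jₘ)² = 1/11
I = +1·√(0.0909091/4π) = 0.08505478

0.085055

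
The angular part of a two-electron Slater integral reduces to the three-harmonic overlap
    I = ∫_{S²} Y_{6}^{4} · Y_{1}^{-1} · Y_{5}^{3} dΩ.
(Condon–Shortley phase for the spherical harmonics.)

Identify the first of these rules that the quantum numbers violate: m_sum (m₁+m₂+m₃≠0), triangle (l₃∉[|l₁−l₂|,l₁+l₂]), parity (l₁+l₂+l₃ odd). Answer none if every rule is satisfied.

m_sum

azimuthal sum: 4 − 1 + 3 = 6  ✗
5 ≤ 5 ≤ 7 (triangle on l)
L = 6 + 1 + 5 = 12 (even)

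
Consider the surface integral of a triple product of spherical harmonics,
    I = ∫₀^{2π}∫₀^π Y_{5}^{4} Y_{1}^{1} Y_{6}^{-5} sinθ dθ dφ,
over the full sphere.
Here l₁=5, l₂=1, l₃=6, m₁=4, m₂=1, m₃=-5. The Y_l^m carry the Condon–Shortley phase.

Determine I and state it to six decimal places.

-0.303018

Rules hold: Σm=0, L=12 even, 4≤6≤6.
N = 11·3·13 = 429
Δ = 0!·10!·2!/13! = 1/858
Racah Σ t=0..0: t=0:+1/14400 = 1/14400
⇒ 3j(5 1 6; 0 0 0)² = 6/143, sgn +1
Racah Σ t=0..0: t=0:+1/725760 = 1/725760
⇒ 3j(5 1 6; 4 1 -5)² = 5/78, sgn -1
4πI² = N·(3j₀)²·(3jₘ)² = 15/13
I = -1·√(1.15385/4π) = -0.30301841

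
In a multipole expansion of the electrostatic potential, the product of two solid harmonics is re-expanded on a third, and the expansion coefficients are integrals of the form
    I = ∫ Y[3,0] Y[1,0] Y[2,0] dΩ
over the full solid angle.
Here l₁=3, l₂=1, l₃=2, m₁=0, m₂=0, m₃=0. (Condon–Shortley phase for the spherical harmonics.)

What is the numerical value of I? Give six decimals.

0.247767

Checks pass: Σm=0; 6 even; l₃=2∈[2,4].
(2·3+1)(2·1+1)(2·2+1) = 105
Δ: 2! 4! 0! / 7! → 1/105
sum: t=1:−1/4 = -1/4
3j²(3 1 2; 0 0 0) = Δ·Π!·Σ² = 3/35  (sign -1)
(m-triple is (0,0,0) — same symbol as above.)
combine: 4πI² = 105·3/35·3/35 = 27/35
take √, sign +1: I = 0.24776670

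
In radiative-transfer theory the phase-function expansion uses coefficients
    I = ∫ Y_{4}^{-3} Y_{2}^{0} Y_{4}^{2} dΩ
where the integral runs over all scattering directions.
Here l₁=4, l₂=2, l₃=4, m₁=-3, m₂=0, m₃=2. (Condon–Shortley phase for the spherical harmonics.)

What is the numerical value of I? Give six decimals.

Σmᵢ = -1 ≠ 0, so the φ-integral vanishes; I = 0

0.000000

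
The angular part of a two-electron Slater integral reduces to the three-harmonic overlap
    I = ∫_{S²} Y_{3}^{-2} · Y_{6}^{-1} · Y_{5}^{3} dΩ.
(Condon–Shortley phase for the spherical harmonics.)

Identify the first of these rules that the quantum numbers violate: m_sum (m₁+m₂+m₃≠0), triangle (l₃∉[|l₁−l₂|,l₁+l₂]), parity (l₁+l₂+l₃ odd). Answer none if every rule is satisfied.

none

Σmᵢ = 0  ✓
l₃∈[|l₁−l₂|,l₁+l₂]=[3,9], have l₃=5  ✓
Σlᵢ = 14 ⇒ even  ✓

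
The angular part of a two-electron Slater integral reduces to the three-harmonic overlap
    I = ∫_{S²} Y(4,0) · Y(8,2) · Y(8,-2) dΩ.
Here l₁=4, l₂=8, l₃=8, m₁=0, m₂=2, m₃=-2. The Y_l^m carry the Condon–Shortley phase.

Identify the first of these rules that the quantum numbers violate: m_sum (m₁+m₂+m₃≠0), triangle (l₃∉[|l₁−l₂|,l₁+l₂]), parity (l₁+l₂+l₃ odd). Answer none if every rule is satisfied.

Σmᵢ = 0  ✓
l₃∈[|l₁−l₂|,l₁+l₂]=[4,12], have l₃=8  ✓
Σlᵢ = 20 ⇒ even  ✓

none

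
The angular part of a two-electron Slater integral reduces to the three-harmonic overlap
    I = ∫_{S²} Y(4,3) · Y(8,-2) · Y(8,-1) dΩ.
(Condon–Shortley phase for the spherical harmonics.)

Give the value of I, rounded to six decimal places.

Rules hold: Σm=0, L=20 even, 4≤8≤12.
N = 9·17·17 = 2601
Δ = 4!·4!·12!/21! = 1/185175900
Racah Σ t=0..4: t=0:+1/557383680 t=1:−1/21772800 t=2:+1/8294400 t=3:−1/21772800 t=4:+1/557383680 = 1/30965760
⇒ 3j(4 8 8; 0 0 0)² = 36/4199, sgn +1
Racah Σ t=0..1: t=0:+1/74649600 t=1:−1/87091200 = 1/522547200
⇒ 3j(4 8 8; 3 -2 -1)² = 2/4199, sgn -1
4πI² = N·(3j₀)²·(3jₘ)² = 648/61009
I = -1·√(0.0106214/4π) = -0.02907272

-0.029073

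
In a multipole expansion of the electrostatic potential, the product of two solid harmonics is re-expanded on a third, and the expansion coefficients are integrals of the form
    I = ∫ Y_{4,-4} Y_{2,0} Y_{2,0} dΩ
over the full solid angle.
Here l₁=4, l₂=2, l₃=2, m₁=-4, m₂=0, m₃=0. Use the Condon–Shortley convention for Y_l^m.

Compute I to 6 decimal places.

m-sum = -4 + 0 + 0 = -4 ≠ 0 ⇒ I = 0

0.000000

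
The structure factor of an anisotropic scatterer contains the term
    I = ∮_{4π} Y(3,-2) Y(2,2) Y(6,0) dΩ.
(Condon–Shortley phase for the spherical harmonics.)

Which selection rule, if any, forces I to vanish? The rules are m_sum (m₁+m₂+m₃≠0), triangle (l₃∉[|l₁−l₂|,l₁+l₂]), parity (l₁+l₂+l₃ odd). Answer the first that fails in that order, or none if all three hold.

azimuthal sum: -2 + 2 + 0 = 0  ✓
1 ≤ 6 ≤ 5 (triangle on l)  ✗
L = 3 + 2 + 6 = 11 (odd)

triangle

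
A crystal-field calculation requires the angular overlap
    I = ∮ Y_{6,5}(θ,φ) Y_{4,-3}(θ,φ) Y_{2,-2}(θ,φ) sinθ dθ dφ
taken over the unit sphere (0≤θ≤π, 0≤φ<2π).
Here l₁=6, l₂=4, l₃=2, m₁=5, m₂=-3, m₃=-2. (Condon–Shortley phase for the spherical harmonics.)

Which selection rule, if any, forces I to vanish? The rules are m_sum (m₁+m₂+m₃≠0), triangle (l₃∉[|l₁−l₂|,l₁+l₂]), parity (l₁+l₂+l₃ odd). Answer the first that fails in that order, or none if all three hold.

none

azimuthal sum: 5 − 3 − 2 = 0  ✓
2 ≤ 2 ≤ 10 (triangle on l)  ✓
L = 6 + 4 + 2 = 12 (even)  ✓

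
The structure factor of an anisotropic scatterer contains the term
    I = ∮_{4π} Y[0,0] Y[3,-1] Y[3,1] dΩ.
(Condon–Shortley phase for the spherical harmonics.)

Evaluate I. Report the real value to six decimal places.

-0.282095

Checks pass: Σm=0; 6 even; l₃=3∈[3,3].
(2·0+1)(2·3+1)(2·3+1) = 49
Δ: 0! 0! 6! / 7! → 1/7
sum: t=0:+1/36 = 1/36
3j²(0 3 3; 0 0 0) = Δ·Π!·Σ² = 1/7  (sign -1)
sum: t=0:+1/48 = 1/48
3j²(0 3 3; 0 -1 1) = Δ·Π!·Σ² = 1/7  (sign +1)
combine: 4πI² = 49·1/7·1/7 = 1/1
take √, sign -1: I = -0.28209479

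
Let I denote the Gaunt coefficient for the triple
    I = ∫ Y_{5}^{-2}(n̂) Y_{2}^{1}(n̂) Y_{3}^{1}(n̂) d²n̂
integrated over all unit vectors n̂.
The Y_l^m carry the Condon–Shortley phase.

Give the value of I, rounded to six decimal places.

0.245532

Checks pass: Σm=0; 10 even; l₃=3∈[3,7].
(2·5+1)(2·2+1)(2·3+1) = 385
Δ: 4! 6! 0! / 11! → 1/2310
sum: t=2:+1/144 = 1/144
3j²(5 2 3; 0 0 0) = Δ·Π!·Σ² = 10/231  (sign -1)
sum: t=3:−1/288 = -1/288
3j²(5 2 3; -2 1 1) = Δ·Π!·Σ² = 1/22  (sign -1)
combine: 4πI² = 385·10/231·1/22 = 25/33
take √, sign +1: I = 0.24553200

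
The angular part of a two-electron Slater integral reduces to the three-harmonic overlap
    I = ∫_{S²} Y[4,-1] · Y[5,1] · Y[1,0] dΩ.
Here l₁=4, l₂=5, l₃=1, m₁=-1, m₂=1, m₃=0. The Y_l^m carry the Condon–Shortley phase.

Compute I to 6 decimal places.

Rules hold: Σm=0, L=10 even, 1≤1≤9.
N = 9·11·3 = 297
Δ = 8!·0!·2!/11! = 1/495
Racah Σ t=4..4: t=4:+1/576 = 1/576
⇒ 3j(4 5 1; 0 0 0)² = 5/99, sgn -1
Racah Σ t=5..5: t=5:−1/720 = -1/720
⇒ 3j(4 5 1; -1 1 0)² = 8/165, sgn +1
4πI² = N·(3j₀)²·(3jₘ)² = 8/11
I = -1·√(0.727273/4π) = -0.24057125

-0.240571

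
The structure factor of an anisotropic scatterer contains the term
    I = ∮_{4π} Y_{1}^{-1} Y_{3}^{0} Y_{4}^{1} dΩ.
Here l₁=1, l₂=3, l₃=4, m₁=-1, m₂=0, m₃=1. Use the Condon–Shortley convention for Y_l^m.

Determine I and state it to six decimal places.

-0.194664

m-sum 0 ✓  L=8 even ✓  2≤4≤4 ✓
Π(2lᵢ+1) = 3×7×9 = 189
triangle coeff Δ(1,3,4) = 1/252
Σ_t [0,0]: t=0:+1/36 = 1/36
(3j)²=4/63 [(1 3 4; 0 0 0)], sign=+1
Σ_t [0,0]: t=0:+1/72 = 1/72
(3j)²=5/126 [(1 3 4; -1 0 1)], sign=-1
⇒ 4πI² = 10/21
I = (-1)√(10/21/(4π)) = -0.19466390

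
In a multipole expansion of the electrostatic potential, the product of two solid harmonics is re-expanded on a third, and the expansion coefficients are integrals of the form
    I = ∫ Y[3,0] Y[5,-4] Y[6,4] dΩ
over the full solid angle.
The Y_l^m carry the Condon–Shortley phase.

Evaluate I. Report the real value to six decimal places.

-0.139560

Rules hold: Σm=0, L=14 even, 2≤6≤8.
N = 7·11·13 = 1001
Δ = 2!·4!·8!/15! = 1/675675
Racah Σ t=0..2: t=0:+1/8640 t=1:−1/2304 t=2:+1/8640 = -7/34560
⇒ 3j(3 5 6; 0 0 0)² = 7/429, sgn -1
Racah Σ t=0..1: t=0:+1/60480 t=1:−1/161280 = 1/96768
⇒ 3j(3 5 6; 0 -4 4)² = 15/1001, sgn +1
4πI² = N·(3j₀)²·(3jₘ)² = 35/143
I = -1·√(0.244755/4π) = -0.13956004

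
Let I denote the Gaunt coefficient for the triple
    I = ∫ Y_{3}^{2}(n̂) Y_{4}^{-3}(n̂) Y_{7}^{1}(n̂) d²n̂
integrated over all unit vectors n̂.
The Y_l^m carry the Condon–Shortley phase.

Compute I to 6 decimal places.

-0.046682

m-sum 0 ✓  L=14 even ✓  1≤7≤7 ✓
Π(2lᵢ+1) = 7×9×15 = 945
triangle coeff Δ(3,4,7) = 1/45045
Σ_t [0,0]: t=0:+1/20736 = 1/20736
(3j)²=35/1287 [(3 4 7; 0 0 0)], sign=-1
Σ_t [0,0]: t=0:+1/604800 = 1/604800
(3j)²=16/15015 [(3 4 7; 2 -3 1)], sign=+1
⇒ 4πI² = 560/20449
I = (-1)√(560/20449/(4π)) = -0.04668239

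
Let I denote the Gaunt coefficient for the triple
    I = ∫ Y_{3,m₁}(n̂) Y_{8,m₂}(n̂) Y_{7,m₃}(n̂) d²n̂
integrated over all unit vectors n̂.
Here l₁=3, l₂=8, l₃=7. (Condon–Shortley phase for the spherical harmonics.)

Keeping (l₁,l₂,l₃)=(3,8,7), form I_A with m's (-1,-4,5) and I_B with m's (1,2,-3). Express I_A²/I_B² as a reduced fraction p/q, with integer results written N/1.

90601/33640

l's match ⇒ only the (l;m) 3-j factors differ between A and B.
A: triangle coeff Δ(3,8,7) = 1/5290740; Σ_t [2,4]: t=2:+1/58060800 t=3:−1/239500800 t=4:+1/22992076800 = 43/3284582400; (3j)²=12943/755820 [(3 8 7; -1 -4 5)], sign=+1
B: triangle coeff Δ(3,8,7) = 1/5290740; Σ_t [0,2]: t=0:+1/348364800 t=1:−1/13063680 t=2:+1/7741440 = 29/522547200; (3j)²=1682/264537 [(3 8 7; 1 2 -3)], sign=+1
I_A²/I_B² = (12943/755820)/(1682/264537) = 90601/33640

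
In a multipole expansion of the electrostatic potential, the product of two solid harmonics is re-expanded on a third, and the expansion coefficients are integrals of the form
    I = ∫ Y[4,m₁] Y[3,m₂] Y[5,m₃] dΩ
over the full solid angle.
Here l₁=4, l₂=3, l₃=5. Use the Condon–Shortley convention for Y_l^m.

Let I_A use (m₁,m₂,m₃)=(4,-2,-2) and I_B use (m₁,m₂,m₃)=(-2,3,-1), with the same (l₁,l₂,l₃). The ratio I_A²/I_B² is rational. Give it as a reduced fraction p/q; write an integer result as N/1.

Shared (l₁,l₂,l₃)=(4,3,5): N and (l;000)² cancel in I_A²/I_B².
A: Δ = 2!·6!·4!/13! = 1/180180; Racah Σ t=0..0: t=0:+1/8640 = 1/8640; ⇒ 3j(4 3 5; 4 -2 -2)² = 14/1287, sgn -1
B: Δ = 2!·6!·4!/13! = 1/180180; Racah Σ t=2..2: t=2:+1/2304 = 1/2304; ⇒ 3j(4 3 5; -2 3 -1)² = 75/4004, sgn +1
I_A²/I_B² = (14/1287)/(75/4004) = 392/675

392/675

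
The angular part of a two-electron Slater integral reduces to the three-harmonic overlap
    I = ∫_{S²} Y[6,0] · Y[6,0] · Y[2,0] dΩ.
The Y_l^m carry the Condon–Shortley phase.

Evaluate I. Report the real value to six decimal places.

Rules hold: Σm=0, L=14 even, 0≤2≤12.
N = 13·13·5 = 845
Δ = 10!·2!·2!/15! = 1/90090
Racah Σ t=4..6: t=4:+1/69120 t=5:−1/14400 t=6:+1/69120 = -7/172800
⇒ 3j(6 6 2; 0 0 0)² = 14/715, sgn -1
(m-triple is (0,0,0) — same symbol as above.)
4πI² = N·(3j₀)²·(3jₘ)² = 196/605
I = +1·√(0.323967/4π) = 0.16056298

0.160563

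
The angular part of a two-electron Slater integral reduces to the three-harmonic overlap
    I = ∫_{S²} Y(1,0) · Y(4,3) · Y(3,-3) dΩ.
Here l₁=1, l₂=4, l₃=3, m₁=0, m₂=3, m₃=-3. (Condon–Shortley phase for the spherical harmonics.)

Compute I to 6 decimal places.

Rules hold: Σm=0, L=8 even, 3≤3≤5.
N = 3·9·7 = 189
Δ = 2!·0!·6!/9! = 1/252
Racah Σ t=1..1: t=1:−1/36 = -1/36
⇒ 3j(1 4 3; 0 0 0)² = 4/63, sgn +1
Racah Σ t=1..1: t=1:−1/720 = -1/720
⇒ 3j(1 4 3; 0 3 -3)² = 1/36, sgn -1
4πI² = N·(3j₀)²·(3jₘ)² = 1/3
I = -1·√(0.333333/4π) = -0.16286750

-0.162868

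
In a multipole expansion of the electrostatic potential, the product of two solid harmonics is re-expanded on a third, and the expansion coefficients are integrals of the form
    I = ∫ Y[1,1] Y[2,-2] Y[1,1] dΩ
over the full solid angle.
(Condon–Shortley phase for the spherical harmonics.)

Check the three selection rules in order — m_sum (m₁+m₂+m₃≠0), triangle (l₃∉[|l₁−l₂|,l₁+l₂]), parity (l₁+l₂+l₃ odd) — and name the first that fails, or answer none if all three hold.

none

m₁+m₂+m₃ = 1 − 2 + 1 = 0  ✓
triangle: |1−2|=1 ≤ l₃=1 ≤ 1+2=3  ✓
parity: l₁+l₂+l₃ = 4 is even  ✓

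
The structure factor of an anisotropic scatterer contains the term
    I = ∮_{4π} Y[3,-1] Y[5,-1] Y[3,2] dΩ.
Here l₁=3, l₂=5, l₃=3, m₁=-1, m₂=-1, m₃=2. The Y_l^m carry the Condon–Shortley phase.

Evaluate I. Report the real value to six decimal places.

L=11 odd ⇒ parity kills the (l;000) factor ⇒ I = 0

0.000000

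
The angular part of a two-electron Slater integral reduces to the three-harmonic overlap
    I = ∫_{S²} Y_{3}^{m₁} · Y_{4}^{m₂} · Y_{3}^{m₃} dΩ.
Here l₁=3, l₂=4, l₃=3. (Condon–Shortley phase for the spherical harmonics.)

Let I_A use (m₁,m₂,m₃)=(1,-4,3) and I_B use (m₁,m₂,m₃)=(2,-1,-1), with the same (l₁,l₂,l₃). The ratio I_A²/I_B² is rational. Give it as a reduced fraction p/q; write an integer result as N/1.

21/16

Shared (l₁,l₂,l₃)=(3,4,3): N and (l;000)² cancel in I_A²/I_B².
A: Δ = 4!·2!·4!/11! = 1/34650; Racah Σ t=0..0: t=0:+1/1152 = 1/1152; ⇒ 3j(3 4 3; 1 -4 3)² = 1/33, sgn +1
B: Δ = 4!·2!·4!/11! = 1/34650; Racah Σ t=0..1: t=0:+1/144 t=1:−1/48 = -1/72; ⇒ 3j(3 4 3; 2 -1 -1)² = 16/693, sgn -1
I_A²/I_B² = (1/33)/(16/693) = 21/16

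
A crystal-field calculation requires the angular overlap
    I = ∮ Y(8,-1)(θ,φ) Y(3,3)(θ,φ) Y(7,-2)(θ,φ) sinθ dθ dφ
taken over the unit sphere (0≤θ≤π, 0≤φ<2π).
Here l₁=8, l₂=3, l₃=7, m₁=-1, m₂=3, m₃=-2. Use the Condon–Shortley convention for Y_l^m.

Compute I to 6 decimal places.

Rules hold: Σm=0, L=18 even, 5≤7≤11.
N = 17·7·15 = 1785
Δ = 4!·12!·2!/19! = 1/5290740
Racah Σ t=1..3: t=1:−1/7257600 t=2:+1/2073600 t=3:−1/7257600 = 1/4838400
⇒ 3j(8 3 7; 0 0 0)² = 252/20995, sgn -1
Racah Σ t=4..4: t=4:+1/29030400 = 1/29030400
⇒ 3j(8 3 7; -1 3 -2)² = 54/4199, sgn -1
4πI² = N·(3j₀)²·(3jₘ)² = 285768/1037153
I = +1·√(0.275531/4π) = 0.14807456

0.148075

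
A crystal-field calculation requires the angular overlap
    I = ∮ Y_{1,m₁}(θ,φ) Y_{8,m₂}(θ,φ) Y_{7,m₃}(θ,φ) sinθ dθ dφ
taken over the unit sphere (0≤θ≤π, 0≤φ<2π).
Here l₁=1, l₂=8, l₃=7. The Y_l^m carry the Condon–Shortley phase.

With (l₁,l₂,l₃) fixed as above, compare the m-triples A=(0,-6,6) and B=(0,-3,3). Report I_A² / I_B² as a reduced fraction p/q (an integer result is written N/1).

28/55

l's match ⇒ only the (l;m) 3-j factors differ between A and B.
A: triangle coeff Δ(1,8,7) = 1/2040; Σ_t [1,1]: t=1:−1/6227020800 = -1/6227020800; (3j)²=7/510 [(1 8 7; 0 -6 6)], sign=+1
B: triangle coeff Δ(1,8,7) = 1/2040; Σ_t [1,1]: t=1:−1/87091200 = -1/87091200; (3j)²=11/408 [(1 8 7; 0 -3 3)], sign=-1
I_A²/I_B² = (7/510)/(11/408) = 28/55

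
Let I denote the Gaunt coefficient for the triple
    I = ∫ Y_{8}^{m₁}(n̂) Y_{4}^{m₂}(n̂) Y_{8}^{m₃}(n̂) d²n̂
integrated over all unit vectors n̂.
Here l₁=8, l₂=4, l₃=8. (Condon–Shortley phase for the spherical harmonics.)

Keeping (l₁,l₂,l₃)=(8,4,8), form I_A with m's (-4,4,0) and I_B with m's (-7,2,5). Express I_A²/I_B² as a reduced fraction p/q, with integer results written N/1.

990/1183

l's match ⇒ only the (l;m) 3-j factors differ between A and B.
A: triangle coeff Δ(8,4,8) = 1/185175900; Σ_t [4,4]: t=4:+1/557383680 = 1/557383680; (3j)²=55/4199 [(8 4 8; -4 4 0)], sign=+1
B: triangle coeff Δ(8,4,8) = 1/185175900; Σ_t [3,4]: t=3:−1/17244057600 t=4:+1/3832012800 = 1/4926873600; (3j)²=91/5814 [(8 4 8; -7 2 5)], sign=-1
I_A²/I_B² = (55/4199)/(91/5814) = 990/1183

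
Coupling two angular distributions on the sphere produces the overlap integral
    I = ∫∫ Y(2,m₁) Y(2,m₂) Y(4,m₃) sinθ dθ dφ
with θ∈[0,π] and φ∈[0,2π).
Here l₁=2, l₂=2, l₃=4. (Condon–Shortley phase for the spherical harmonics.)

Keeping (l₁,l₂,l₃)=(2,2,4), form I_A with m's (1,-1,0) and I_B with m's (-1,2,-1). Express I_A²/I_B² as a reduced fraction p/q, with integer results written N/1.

Same 2,2,4: normalisation and zero-m 3j drop out of the ratio.
A: Δ: 0! 4! 4! / 9! → 1/630; sum: t=0:+1/36 = 1/36; 3j²(2 2 4; 1 -1 0) = Δ·Π!·Σ² = 8/315  (sign +1)
B: Δ: 0! 4! 4! / 9! → 1/630; sum: t=0:+1/144 = 1/144; 3j²(2 2 4; -1 2 -1) = Δ·Π!·Σ² = 1/126  (sign -1)
I_A²/I_B² = (8/315)/(1/126) = 16/5

16/5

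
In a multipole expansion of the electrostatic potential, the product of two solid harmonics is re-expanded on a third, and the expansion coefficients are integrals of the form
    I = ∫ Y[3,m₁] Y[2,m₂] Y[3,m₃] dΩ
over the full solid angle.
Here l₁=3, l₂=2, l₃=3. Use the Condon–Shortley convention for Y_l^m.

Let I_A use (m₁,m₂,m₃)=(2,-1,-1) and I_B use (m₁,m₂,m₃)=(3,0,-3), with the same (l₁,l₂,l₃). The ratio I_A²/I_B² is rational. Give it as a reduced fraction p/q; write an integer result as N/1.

Shared (l₁,l₂,l₃)=(3,2,3): N and (l;000)² cancel in I_A²/I_B².
A: Δ = 2!·4!·2!/9! = 1/3780; Racah Σ t=0..1: t=0:+1/12 t=1:−1/48 = 1/16; ⇒ 3j(3 2 3; 2 -1 -1)² = 1/28, sgn +1
B: Δ = 2!·4!·2!/9! = 1/3780; Racah Σ t=0..0: t=0:+1/96 = 1/96; ⇒ 3j(3 2 3; 3 0 -3)² = 5/84, sgn +1
I_A²/I_B² = (1/28)/(5/84) = 3/5

3/5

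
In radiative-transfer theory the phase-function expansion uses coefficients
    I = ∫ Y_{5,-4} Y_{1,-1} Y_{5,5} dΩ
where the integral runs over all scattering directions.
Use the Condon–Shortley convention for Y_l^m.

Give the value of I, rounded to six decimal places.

Σlᵢ=11 odd — θ-integrand is odd under cosθ→−cosθ; I=0

0.000000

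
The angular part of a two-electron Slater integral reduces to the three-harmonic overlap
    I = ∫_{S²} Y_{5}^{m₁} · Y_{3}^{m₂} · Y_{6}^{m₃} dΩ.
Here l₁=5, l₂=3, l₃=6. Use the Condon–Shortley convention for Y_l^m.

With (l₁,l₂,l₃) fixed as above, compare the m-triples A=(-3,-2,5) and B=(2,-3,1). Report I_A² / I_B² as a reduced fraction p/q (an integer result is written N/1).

66/49

Shared (l₁,l₂,l₃)=(5,3,6): N and (l;000)² cancel in I_A²/I_B².
A: Δ = 2!·8!·4!/15! = 1/675675; Racah Σ t=0..1: t=0:+1/483840 t=1:−1/120960 = -1/161280; ⇒ 3j(5 3 6; -3 -2 5)² = 2/91, sgn +1
B: Δ = 2!·8!·4!/15! = 1/675675; Racah Σ t=0..0: t=0:+1/34560 = 1/34560; ⇒ 3j(5 3 6; 2 -3 1)² = 7/429, sgn -1
I_A²/I_B² = (2/91)/(7/429) = 66/49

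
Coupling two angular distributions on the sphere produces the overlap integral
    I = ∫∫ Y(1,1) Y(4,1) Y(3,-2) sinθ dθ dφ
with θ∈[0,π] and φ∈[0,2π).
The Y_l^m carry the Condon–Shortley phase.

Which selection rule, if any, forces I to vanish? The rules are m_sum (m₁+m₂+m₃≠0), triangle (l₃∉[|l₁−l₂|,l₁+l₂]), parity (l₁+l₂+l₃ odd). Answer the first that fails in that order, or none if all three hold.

none

azimuthal sum: 1 + 1 − 2 = 0  ✓
3 ≤ 3 ≤ 5 (triangle on l)  ✓
L = 1 + 4 + 3 = 8 (even)  ✓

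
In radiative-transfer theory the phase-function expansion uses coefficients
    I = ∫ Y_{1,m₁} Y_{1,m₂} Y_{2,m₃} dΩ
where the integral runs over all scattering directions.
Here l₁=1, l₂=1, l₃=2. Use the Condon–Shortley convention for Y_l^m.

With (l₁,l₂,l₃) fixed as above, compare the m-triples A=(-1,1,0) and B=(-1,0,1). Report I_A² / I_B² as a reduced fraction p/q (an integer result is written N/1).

Same 1,1,2: normalisation and zero-m 3j drop out of the ratio.
A: Δ: 0! 2! 2! / 5! → 1/30; sum: t=0:+1/4 = 1/4; 3j²(1 1 2; -1 1 0) = Δ·Π!·Σ² = 1/30  (sign +1)
B: Δ: 0! 2! 2! / 5! → 1/30; sum: t=0:+1/2 = 1/2; 3j²(1 1 2; -1 0 1) = Δ·Π!·Σ² = 1/10  (sign -1)
I_A²/I_B² = (1/30)/(1/10) = 1/3

1/3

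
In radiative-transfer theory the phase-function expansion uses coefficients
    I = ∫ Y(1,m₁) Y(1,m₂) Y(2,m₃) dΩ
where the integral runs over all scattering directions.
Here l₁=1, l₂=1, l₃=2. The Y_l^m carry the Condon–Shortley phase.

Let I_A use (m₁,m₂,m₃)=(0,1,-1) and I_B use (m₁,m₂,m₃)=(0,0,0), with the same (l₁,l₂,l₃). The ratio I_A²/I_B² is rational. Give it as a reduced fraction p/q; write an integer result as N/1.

l's match ⇒ only the (l;m) 3-j factors differ between A and B.
A: triangle coeff Δ(1,1,2) = 1/30; Σ_t [0,0]: t=0:+1/2 = 1/2; (3j)²=1/10 [(1 1 2; 0 1 -1)], sign=-1
B: triangle coeff Δ(1,1,2) = 1/30; Σ_t [0,0]: t=0:+1/1 = 1/1; (3j)²=2/15 [(1 1 2; 0 0 0)], sign=+1
I_A²/I_B² = (1/10)/(2/15) = 3/4

3/4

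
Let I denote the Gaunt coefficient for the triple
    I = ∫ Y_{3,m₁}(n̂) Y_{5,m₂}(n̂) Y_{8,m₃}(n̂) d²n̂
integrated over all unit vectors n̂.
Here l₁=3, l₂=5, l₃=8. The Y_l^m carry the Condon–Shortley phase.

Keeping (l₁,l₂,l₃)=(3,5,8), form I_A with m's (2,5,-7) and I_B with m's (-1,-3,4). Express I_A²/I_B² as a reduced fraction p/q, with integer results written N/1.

91/90

l's match ⇒ only the (l;m) 3-j factors differ between A and B.
A: triangle coeff Δ(3,5,8) = 1/136136; Σ_t [0,0]: t=0:+1/435456000 = 1/435456000; (3j)²=3/136 [(3 5 8; 2 5 -7)], sign=-1
B: triangle coeff Δ(3,5,8) = 1/136136; Σ_t [0,0]: t=0:+1/3870720 = 1/3870720; (3j)²=135/6188 [(3 5 8; -1 -3 4)], sign=+1
I_A²/I_B² = (3/136)/(135/6188) = 91/90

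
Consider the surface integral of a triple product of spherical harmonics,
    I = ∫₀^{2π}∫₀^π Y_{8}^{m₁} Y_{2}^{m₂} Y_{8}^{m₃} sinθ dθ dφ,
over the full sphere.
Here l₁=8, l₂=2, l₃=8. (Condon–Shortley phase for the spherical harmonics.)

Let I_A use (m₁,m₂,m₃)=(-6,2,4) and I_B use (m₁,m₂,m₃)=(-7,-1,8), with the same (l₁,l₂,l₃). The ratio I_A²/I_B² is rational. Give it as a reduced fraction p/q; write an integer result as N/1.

91/150

Shared (l₁,l₂,l₃)=(8,2,8): N and (l;000)² cancel in I_A²/I_B².
A: Δ = 2!·14!·2!/19! = 1/348840; Racah Σ t=2..2: t=2:+1/3832012800 = 1/3832012800; ⇒ 3j(8 2 8; -6 2 4)² = 91/9690, sgn +1
B: Δ = 2!·14!·2!/19! = 1/348840; Racah Σ t=1..1: t=1:−1/174356582400 = -1/174356582400; ⇒ 3j(8 2 8; -7 -1 8)² = 5/323, sgn -1
I_A²/I_B² = (91/9690)/(5/323) = 91/150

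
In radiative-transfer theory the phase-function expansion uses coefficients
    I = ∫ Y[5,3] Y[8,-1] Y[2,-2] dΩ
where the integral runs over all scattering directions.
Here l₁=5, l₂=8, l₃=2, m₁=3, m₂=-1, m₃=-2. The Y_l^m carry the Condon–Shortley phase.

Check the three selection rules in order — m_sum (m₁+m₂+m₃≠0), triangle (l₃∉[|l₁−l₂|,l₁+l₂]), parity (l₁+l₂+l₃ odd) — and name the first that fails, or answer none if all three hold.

Σmᵢ = 0  ✓
l₃∈[|l₁−l₂|,l₁+l₂]=[3,13], have l₃=2  ✗
Σlᵢ = 15 ⇒ odd

triangle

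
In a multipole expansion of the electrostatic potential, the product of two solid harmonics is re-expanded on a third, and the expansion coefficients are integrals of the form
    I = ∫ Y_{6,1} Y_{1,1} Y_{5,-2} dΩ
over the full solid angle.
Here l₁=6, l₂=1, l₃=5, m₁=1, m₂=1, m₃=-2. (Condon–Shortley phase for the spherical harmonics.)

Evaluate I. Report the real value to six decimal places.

-0.129207

Checks pass: Σm=0; 12 even; l₃=5∈[5,7].
(2·6+1)(2·1+1)(2·5+1) = 429
Δ: 2! 10! 0! / 13! → 1/858
sum: t=1:−1/14400 = -1/14400
3j²(6 1 5; 0 0 0) = Δ·Π!·Σ² = 6/143  (sign +1)
sum: t=2:+1/60480 = 1/60480
3j²(6 1 5; 1 1 -2) = Δ·Π!·Σ² = 5/429  (sign -1)
combine: 4πI² = 429·6/143·5/429 = 30/143
take √, sign -1: I = -0.12920749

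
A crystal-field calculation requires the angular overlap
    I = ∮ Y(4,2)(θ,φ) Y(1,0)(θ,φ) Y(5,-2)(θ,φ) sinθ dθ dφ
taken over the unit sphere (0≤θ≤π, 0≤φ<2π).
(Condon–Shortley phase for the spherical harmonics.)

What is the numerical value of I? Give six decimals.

m-sum 0 ✓  L=10 even ✓  3≤5≤5 ✓
Π(2lᵢ+1) = 9×3×11 = 297
triangle coeff Δ(4,1,5) = 1/495
Σ_t [0,0]: t=0:+1/576 = 1/576
(3j)²=5/99 [(4 1 5; 0 0 0)], sign=-1
Σ_t [0,0]: t=0:+1/1440 = 1/1440
(3j)²=7/165 [(4 1 5; 2 0 -2)], sign=-1
⇒ 4πI² = 7/11
I = (+1)√(7/11/(4π)) = 0.22503380

0.225034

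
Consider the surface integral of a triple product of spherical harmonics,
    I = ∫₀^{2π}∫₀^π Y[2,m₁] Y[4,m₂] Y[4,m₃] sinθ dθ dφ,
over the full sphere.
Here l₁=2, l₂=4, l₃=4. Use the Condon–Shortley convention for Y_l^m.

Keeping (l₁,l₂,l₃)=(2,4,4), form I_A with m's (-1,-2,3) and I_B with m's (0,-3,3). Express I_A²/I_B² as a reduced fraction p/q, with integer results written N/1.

75/7

Same 2,4,4: normalisation and zero-m 3j drop out of the ratio.
A: Δ: 2! 2! 6! / 11! → 1/13860; sum: t=1:−1/240 t=2:+1/1440 = -1/288; 3j²(2 4 4; -1 -2 3) = Δ·Π!·Σ² = 5/132  (sign +1)
B: Δ: 2! 2! 6! / 11! → 1/13860; sum: t=0:+1/480 t=1:−1/720 = 1/1440; 3j²(2 4 4; 0 -3 3) = Δ·Π!·Σ² = 7/1980  (sign -1)
I_A²/I_B² = (5/132)/(7/1980) = 75/7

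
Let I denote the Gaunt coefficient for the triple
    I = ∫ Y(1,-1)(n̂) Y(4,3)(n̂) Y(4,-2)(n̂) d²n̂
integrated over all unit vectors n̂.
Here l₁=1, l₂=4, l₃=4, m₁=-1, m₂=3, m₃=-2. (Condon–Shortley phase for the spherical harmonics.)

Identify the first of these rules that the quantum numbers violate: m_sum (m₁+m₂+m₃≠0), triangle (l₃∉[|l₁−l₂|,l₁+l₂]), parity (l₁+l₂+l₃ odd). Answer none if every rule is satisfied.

parity

azimuthal sum: -1 + 3 − 2 = 0  ✓
3 ≤ 4 ≤ 5 (triangle on l)  ✓
L = 1 + 4 + 4 = 9 (odd)  ✗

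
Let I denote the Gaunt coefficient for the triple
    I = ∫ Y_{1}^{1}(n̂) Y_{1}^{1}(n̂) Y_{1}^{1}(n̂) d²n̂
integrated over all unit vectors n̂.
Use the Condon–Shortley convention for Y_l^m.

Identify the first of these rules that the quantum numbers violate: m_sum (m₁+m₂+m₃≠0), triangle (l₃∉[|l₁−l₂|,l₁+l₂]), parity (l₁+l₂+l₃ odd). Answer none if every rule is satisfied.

m₁+m₂+m₃ = 1 + 1 + 1 = 3  ✗
triangle: |1−1|=0 ≤ l₃=1 ≤ 1+1=2
parity: l₁+l₂+l₃ = 3 is odd

m_sum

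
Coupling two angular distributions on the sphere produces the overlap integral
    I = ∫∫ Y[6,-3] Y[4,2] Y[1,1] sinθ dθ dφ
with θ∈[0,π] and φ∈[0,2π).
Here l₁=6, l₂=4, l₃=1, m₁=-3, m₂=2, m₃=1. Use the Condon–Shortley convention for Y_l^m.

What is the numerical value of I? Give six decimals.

0.000000

|6−4|≤1≤6+4 violated ⇒ I = 0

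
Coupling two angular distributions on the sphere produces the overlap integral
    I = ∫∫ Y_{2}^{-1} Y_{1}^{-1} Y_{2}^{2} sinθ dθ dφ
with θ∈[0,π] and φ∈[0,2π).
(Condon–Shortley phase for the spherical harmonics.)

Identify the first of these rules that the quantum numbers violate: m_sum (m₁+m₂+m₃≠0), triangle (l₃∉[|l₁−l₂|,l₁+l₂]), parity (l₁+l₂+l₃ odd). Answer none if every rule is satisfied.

m₁+m₂+m₃ = -1 − 1 + 2 = 0  ✓
triangle: |2−1|=1 ≤ l₃=2 ≤ 2+1=3  ✓
parity: l₁+l₂+l₃ = 5 is odd  ✗

parity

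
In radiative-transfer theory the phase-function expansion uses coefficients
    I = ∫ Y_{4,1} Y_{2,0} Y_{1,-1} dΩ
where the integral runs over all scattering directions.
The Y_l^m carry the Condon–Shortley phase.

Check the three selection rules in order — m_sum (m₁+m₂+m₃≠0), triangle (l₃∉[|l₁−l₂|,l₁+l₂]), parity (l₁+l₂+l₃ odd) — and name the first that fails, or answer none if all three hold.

triangle

azimuthal sum: 1 + 0 − 1 = 0  ✓
2 ≤ 1 ≤ 6 (triangle on l)  ✗
L = 4 + 2 + 1 = 7 (odd)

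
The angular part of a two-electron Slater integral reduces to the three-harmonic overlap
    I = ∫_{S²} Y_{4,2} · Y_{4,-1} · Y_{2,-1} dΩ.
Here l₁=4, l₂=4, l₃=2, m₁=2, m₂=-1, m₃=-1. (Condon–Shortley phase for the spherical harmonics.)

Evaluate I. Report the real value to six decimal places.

0.127700

Rules hold: Σm=0, L=10 even, 0≤2≤8.
N = 9·9·5 = 405
Δ = 6!·2!·2!/11! = 1/13860
Racah Σ t=2..4: t=2:+1/192 t=3:−1/36 t=4:+1/192 = -5/288
⇒ 3j(4 4 2; 0 0 0)² = 20/693, sgn -1
Racah Σ t=1..2: t=1:−1/240 t=2:+1/96 = 1/160
⇒ 3j(4 4 2; 2 -1 -1)² = 27/1540, sgn -1
4πI² = N·(3j₀)²·(3jₘ)² = 1215/5929
I = +1·√(0.204925/4π) = 0.12770047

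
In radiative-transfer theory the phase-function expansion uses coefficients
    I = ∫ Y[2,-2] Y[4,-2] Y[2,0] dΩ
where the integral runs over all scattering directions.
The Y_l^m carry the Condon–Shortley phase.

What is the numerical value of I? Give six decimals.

m-sum = -2 − 2 + 0 = -4 ≠ 0 ⇒ I = 0

0.000000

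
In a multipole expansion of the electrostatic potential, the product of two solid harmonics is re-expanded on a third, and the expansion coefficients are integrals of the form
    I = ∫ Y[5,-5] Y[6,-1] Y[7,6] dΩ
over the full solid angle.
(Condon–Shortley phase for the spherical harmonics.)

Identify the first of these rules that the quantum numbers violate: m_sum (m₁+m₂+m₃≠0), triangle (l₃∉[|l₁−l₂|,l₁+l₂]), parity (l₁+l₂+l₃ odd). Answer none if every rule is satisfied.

Σmᵢ = 0  ✓
l₃∈[|l₁−l₂|,l₁+l₂]=[1,11], have l₃=7  ✓
Σlᵢ = 18 ⇒ even  ✓

none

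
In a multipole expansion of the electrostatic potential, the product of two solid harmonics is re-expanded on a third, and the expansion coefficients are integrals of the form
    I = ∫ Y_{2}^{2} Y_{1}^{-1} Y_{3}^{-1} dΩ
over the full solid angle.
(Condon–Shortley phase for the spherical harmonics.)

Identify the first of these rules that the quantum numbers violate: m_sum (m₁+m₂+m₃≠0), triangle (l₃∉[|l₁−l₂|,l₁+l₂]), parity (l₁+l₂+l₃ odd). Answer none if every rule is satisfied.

Σmᵢ = 0  ✓
l₃∈[|l₁−l₂|,l₁+l₂]=[1,3], have l₃=3  ✓
Σlᵢ = 6 ⇒ even  ✓

none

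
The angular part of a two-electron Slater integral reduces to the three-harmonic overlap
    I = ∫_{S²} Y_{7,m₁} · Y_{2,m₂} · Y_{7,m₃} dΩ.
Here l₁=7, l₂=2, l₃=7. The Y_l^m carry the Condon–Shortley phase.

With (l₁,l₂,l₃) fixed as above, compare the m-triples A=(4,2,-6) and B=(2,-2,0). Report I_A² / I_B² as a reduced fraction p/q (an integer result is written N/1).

13/42

l's match ⇒ only the (l;m) 3-j factors differ between A and B.
A: triangle coeff Δ(7,2,7) = 1/185640; Σ_t [2,2]: t=2:+1/159667200 = 1/159667200; (3j)²=9/1190 [(7 2 7; 4 2 -6)], sign=-1
B: triangle coeff Δ(7,2,7) = 1/185640; Σ_t [0,0]: t=0:+1/2419200 = 1/2419200; (3j)²=27/1105 [(7 2 7; 2 -2 0)], sign=-1
I_A²/I_B² = (9/1190)/(27/1105) = 13/42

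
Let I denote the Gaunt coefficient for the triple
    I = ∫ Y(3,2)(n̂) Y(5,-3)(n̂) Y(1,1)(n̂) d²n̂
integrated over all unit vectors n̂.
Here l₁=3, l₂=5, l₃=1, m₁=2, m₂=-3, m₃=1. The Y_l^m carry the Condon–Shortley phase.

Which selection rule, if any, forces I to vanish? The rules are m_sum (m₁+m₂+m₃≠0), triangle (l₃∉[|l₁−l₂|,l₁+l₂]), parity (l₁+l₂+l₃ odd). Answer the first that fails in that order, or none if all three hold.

triangle

azimuthal sum: 2 − 3 + 1 = 0  ✓
2 ≤ 1 ≤ 8 (triangle on l)  ✗
L = 3 + 5 + 1 = 9 (odd)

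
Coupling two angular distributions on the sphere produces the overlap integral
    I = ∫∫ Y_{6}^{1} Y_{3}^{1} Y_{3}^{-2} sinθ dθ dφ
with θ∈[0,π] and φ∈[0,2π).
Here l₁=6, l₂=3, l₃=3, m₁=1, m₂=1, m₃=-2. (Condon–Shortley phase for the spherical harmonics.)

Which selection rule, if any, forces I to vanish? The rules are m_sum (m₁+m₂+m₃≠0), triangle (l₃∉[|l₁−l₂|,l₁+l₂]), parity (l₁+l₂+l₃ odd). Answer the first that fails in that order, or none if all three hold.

Σmᵢ = 0  ✓
l₃∈[|l₁−l₂|,l₁+l₂]=[3,9], have l₃=3  ✓
Σlᵢ = 12 ⇒ even  ✓

none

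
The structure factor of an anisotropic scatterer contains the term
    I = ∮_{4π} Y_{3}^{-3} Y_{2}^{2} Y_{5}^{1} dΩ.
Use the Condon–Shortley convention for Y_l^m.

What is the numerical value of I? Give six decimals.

-0.023961

m-sum 0 ✓  L=10 even ✓  1≤5≤5 ✓
Π(2lᵢ+1) = 7×5×11 = 385
triangle coeff Δ(3,2,5) = 1/2310
Σ_t [0,0]: t=0:+1/144 = 1/144
(3j)²=10/231 [(3 2 5; 0 0 0)], sign=-1
Σ_t [0,0]: t=0:+1/17280 = 1/17280
(3j)²=1/2310 [(3 2 5; -3 2 1)], sign=+1
⇒ 4πI² = 5/693
I = (-1)√(5/693/(4π)) = -0.02396147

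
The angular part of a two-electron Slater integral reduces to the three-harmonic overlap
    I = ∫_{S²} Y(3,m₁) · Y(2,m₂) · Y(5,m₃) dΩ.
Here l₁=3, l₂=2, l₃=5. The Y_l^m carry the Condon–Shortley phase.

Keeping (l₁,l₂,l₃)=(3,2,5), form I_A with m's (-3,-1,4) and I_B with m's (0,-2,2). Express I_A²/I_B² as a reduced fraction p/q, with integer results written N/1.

12/5

Shared (l₁,l₂,l₃)=(3,2,5): N and (l;000)² cancel in I_A²/I_B².
A: Δ = 0!·6!·4!/11! = 1/2310; Racah Σ t=0..0: t=0:+1/4320 = 1/4320; ⇒ 3j(3 2 5; -3 -1 4)² = 2/55, sgn -1
B: Δ = 0!·6!·4!/11! = 1/2310; Racah Σ t=0..0: t=0:+1/864 = 1/864; ⇒ 3j(3 2 5; 0 -2 2)² = 1/66, sgn -1
I_A²/I_B² = (2/55)/(1/66) = 12/5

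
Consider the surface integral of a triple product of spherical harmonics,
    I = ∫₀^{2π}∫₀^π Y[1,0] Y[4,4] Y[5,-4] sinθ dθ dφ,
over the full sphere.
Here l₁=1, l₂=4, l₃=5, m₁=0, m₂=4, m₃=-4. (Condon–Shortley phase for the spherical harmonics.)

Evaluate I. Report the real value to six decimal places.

0.147319

m-sum 0 ✓  L=10 even ✓  3≤5≤5 ✓
Π(2lᵢ+1) = 3×9×11 = 297
triangle coeff Δ(1,4,5) = 1/495
Σ_t [0,0]: t=0:+1/576 = 1/576
(3j)²=5/99 [(1 4 5; 0 0 0)], sign=-1
Σ_t [0,0]: t=0:+1/40320 = 1/40320
(3j)²=1/55 [(1 4 5; 0 4 -4)], sign=-1
⇒ 4πI² = 3/11
I = (+1)√(3/11/(4π)) = 0.14731920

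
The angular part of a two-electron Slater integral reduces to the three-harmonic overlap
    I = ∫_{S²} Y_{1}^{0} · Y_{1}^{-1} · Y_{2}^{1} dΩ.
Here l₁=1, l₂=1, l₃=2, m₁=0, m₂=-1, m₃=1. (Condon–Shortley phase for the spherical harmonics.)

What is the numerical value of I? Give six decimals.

-0.218510

Rules hold: Σm=0, L=4 even, 0≤2≤2.
N = 3·3·5 = 45
Δ = 0!·2!·2!/5! = 1/30
Racah Σ t=0..0: t=0:+1/1 = 1/1
⇒ 3j(1 1 2; 0 0 0)² = 2/15, sgn +1
Racah Σ t=0..0: t=0:+1/2 = 1/2
⇒ 3j(1 1 2; 0 -1 1)² = 1/10, sgn -1
4πI² = N·(3j₀)²·(3jₘ)² = 3/5
I = -1·√(0.6/4π) = -0.21850969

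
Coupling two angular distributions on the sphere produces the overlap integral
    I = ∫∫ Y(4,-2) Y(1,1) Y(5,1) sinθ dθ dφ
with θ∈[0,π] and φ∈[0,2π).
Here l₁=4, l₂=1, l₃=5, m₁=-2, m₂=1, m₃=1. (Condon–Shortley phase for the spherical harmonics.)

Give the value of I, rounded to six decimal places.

Rules hold: Σm=0, L=10 even, 3≤5≤5.
N = 9·3·11 = 297
Δ = 0!·8!·2!/11! = 1/495
Racah Σ t=0..0: t=0:+1/576 = 1/576
⇒ 3j(4 1 5; 0 0 0)² = 5/99, sgn -1
Racah Σ t=0..0: t=0:+1/2880 = 1/2880
⇒ 3j(4 1 5; -2 1 1)² = 2/165, sgn +1
4πI² = N·(3j₀)²·(3jₘ)² = 2/11
I = -1·√(0.181818/4π) = -0.12028562

-0.120286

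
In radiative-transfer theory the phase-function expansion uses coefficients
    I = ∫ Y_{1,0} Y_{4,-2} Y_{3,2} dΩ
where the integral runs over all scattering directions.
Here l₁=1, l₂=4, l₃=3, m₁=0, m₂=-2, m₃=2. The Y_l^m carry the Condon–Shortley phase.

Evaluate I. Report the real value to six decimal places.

Checks pass: Σm=0; 8 even; l₃=3∈[3,5].
(2·1+1)(2·4+1)(2·3+1) = 189
Δ: 2! 0! 6! / 9! → 1/252
sum: t=1:−1/36 = -1/36
3j²(1 4 3; 0 0 0) = Δ·Π!·Σ² = 4/63  (sign +1)
sum: t=1:−1/120 = -1/120
3j²(1 4 3; 0 -2 2) = Δ·Π!·Σ² = 1/21  (sign +1)
combine: 4πI² = 189·4/63·1/21 = 4/7
take √, sign +1: I = 0.21324362

0.213244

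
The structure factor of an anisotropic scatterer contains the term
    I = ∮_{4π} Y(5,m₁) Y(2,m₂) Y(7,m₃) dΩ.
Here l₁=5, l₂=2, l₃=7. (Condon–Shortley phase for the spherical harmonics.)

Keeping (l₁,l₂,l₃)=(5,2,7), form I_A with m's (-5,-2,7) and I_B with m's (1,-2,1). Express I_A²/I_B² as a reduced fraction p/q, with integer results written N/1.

Same 5,2,7: normalisation and zero-m 3j drop out of the ratio.
A: Δ: 0! 10! 4! / 15! → 1/15015; sum: t=0:+1/87091200 = 1/87091200; 3j²(5 2 7; -5 -2 7) = Δ·Π!·Σ² = 1/15  (sign +1)
B: Δ: 0! 10! 4! / 15! → 1/15015; sum: t=0:+1/414720 = 1/414720; 3j²(5 2 7; 1 -2 1) = Δ·Π!·Σ² = 2/429  (sign +1)
I_A²/I_B² = (1/15)/(2/429) = 143/10

143/10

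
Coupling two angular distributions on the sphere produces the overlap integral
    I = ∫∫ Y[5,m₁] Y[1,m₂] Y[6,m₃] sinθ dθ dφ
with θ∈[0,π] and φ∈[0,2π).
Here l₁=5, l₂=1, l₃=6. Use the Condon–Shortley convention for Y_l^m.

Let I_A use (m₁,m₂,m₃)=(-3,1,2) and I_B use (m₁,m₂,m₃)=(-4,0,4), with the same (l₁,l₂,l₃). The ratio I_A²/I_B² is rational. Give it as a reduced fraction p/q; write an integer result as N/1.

l's match ⇒ only the (l;m) 3-j factors differ between A and B.
A: triangle coeff Δ(5,1,6) = 1/858; Σ_t [0,0]: t=0:+1/161280 = 1/161280; (3j)²=1/143 [(5 1 6; -3 1 2)], sign=+1
B: triangle coeff Δ(5,1,6) = 1/858; Σ_t [0,0]: t=0:+1/362880 = 1/362880; (3j)²=10/429 [(5 1 6; -4 0 4)], sign=+1
I_A²/I_B² = (1/143)/(10/429) = 3/10

3/10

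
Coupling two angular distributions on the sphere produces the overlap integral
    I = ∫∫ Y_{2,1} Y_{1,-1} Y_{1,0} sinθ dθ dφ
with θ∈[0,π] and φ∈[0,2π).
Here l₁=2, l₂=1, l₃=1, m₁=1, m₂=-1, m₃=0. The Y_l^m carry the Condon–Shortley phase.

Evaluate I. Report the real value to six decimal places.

-0.218510

Checks pass: Σm=0; 4 even; l₃=1∈[1,3].
(2·2+1)(2·1+1)(2·1+1) = 45
Δ: 2! 2! 0! / 5! → 1/30
sum: t=1:−1/1 = -1/1
3j²(2 1 1; 0 0 0) = Δ·Π!·Σ² = 2/15  (sign +1)
sum: t=0:+1/2 = 1/2
3j²(2 1 1; 1 -1 0) = Δ·Π!·Σ² = 1/10  (sign -1)
combine: 4πI² = 45·2/15·1/10 = 3/5
take √, sign -1: I = -0.21850969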